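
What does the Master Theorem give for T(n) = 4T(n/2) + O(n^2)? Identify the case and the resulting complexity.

Master Theorem for T(n) = 4T(n/2) + O(n^2):

a = 4, b = 2, c = 2
log_b(a) = log_2(4) = 2.0000

Case 2: c = 2 = log_2(4) = 2.0000
T(n) = O(n^2 log n) = O(n^2 log n)

For T(n) = 4T(n/2) + O(n^2): log_2(4) = 2.0000. This is Case 2 of the Master Theorem (c = log_b(a), equal work at all levels), giving O(n^2 log n).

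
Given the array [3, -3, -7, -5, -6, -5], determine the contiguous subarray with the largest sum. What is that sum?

Using Kadane's algorithm on [3, -3, -7, -5, -6, -5]:

Scanning through the array:
Position 1 (value -3): max_ending_here = 0, max_so_far = 3
Position 2 (value -7): max_ending_here = -7, max_so_far = 3
Position 3 (value -5): max_ending_here = -5, max_so_far = 3
Position 4 (value -6): max_ending_here = -6, max_so_far = 3
Position 5 (value -5): max_ending_here = -5, max_so_far = 3

Maximum subarray: [3]
Maximum sum: 3

The maximum subarray is [3] with sum 3. This subarray runs from index 0 to index 0.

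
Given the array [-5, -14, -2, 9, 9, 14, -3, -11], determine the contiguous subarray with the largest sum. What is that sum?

Using Kadane's algorithm on [-5, -14, -2, 9, 9, 14, -3, -11]:

Scanning through the array:
Position 1 (value -14): max_ending_here = -14, max_so_far = -5
Position 2 (value -2): max_ending_here = -2, max_so_far = -2
Position 3 (value 9): max_ending_here = 9, max_so_far = 9
Position 4 (value 9): max_ending_here = 18, max_so_far = 18
Position 5 (value 14): max_ending_here = 32, max_so_far = 32
Position 6 (value -3): max_ending_here = 29, max_so_far = 32
Position 7 (value -11): max_ending_here = 18, max_so_far = 32

Maximum subarray: [9, 9, 14]
Maximum sum: 32

The maximum subarray is [9, 9, 14] with sum 32. This subarray runs from index 3 to index 5.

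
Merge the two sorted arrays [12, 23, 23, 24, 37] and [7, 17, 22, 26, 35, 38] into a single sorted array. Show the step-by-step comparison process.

Merging process:

Compare 12 vs 7: take 7 from right. Merged: [7]
Compare 12 vs 17: take 12 from left. Merged: [7, 12]
Compare 23 vs 17: take 17 from right. Merged: [7, 12, 17]
Compare 23 vs 22: take 22 from right. Merged: [7, 12, 17, 22]
Compare 23 vs 26: take 23 from left. Merged: [7, 12, 17, 22, 23]
Compare 23 vs 26: take 23 from left. Merged: [7, 12, 17, 22, 23, 23]
Compare 24 vs 26: take 24 from left. Merged: [7, 12, 17, 22, 23, 23, 24]
Compare 37 vs 26: take 26 from right. Merged: [7, 12, 17, 22, 23, 23, 24, 26]
Compare 37 vs 35: take 35 from right. Merged: [7, 12, 17, 22, 23, 23, 24, 26, 35]
Compare 37 vs 38: take 37 from left. Merged: [7, 12, 17, 22, 23, 23, 24, 26, 35, 37]
Append remaining from right: [38]. Merged: [7, 12, 17, 22, 23, 23, 24, 26, 35, 37, 38]

Final merged array: [7, 12, 17, 22, 23, 23, 24, 26, 35, 37, 38]
Total comparisons: 10

The merged array is [7, 12, 17, 22, 23, 23, 24, 26, 35, 37, 38], requiring 10 comparisons. The merge step runs in O(n) time where n is the total number of elements.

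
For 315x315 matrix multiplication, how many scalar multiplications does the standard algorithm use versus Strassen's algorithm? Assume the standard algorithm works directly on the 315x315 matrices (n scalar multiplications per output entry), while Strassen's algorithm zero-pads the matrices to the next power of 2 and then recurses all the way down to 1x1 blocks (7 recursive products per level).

Matrix multiplication for 315x315 matrices:

Strassen's algorithm requires power-of-2 dimensions. Pad 315x315 to 512x512 (next power of 2).

Standard algorithm: 315^3 = 31255875 multiplications
Strassen's algorithm: 7^(log2(512)) = 7^9 = 40353607 multiplications
Difference: 31255875 - 40353607 = -9097732 (Strassen uses MORE here due to padding overhead — for small or just-over-power-of-2 n, padding can outweigh the per-level savings)

Standard: 31255875 multiplications (315^3). Strassen: 40353607 multiplications (7^9, after padding to 512x512). Strassen reduces 8 recursive multiplications to 7 at each level.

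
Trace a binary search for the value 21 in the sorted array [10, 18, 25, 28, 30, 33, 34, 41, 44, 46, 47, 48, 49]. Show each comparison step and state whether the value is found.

Binary search for 21 in [10, 18, 25, 28, 30, 33, 34, 41, 44, 46, 47, 48, 49]:

lo=0, hi=12, mid=6, arr[mid]=34 -> 34 > 21, search left half
lo=0, hi=5, mid=2, arr[mid]=25 -> 25 > 21, search left half
lo=0, hi=1, mid=0, arr[mid]=10 -> 10 < 21, search right half
lo=1, hi=1, mid=1, arr[mid]=18 -> 18 < 21, search right half
lo=2 > hi=1, target 21 not found

Binary search determines that 21 is not in the array after 4 comparisons. The search space was exhausted without finding the target.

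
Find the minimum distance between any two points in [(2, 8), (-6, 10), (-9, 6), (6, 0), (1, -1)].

Computing all pairwise distances among 5 points:

d((2, 8), (-6, 10)) = 8.2462
d((2, 8), (-9, 6)) = 11.1803
d((2, 8), (6, 0)) = 8.9443
d((2, 8), (1, -1)) = 9.0554
d((-6, 10), (-9, 6)) = 5.0 <-- minimum
d((-6, 10), (6, 0)) = 15.6205
d((-6, 10), (1, -1)) = 13.0384
d((-9, 6), (6, 0)) = 16.1555
d((-9, 6), (1, -1)) = 12.2066
d((6, 0), (1, -1)) = 5.099

Closest pair: (-6, 10) and (-9, 6) with distance 5.0

The closest pair is (-6, 10) and (-9, 6) with Euclidean distance 5.0. For 5 points, brute-force pairwise comparison is shown above. For large n, the divide-and-conquer algorithm (sort by x, recurse on halves, check the dividing strip) achieves O(n log n).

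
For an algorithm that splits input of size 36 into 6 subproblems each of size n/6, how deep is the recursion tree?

For divide and conquer with division factor 6:

Problem sizes at each level:
Level 0: 36
Level 1: 6
Level 2: 1

The root is level 0 and the size-1 base case is level 2 (the tree spans levels 0 through 2, i.e. 3 levels counting the root), so the depth is the number of divisions: log_6(36) = 2

The recursion tree depth is log_6(36) = 2. At each level, the problem size is divided by 6, so it takes 2 divisions to reduce to a base case of size 1. The algorithm makes 6 recursive calls at each level.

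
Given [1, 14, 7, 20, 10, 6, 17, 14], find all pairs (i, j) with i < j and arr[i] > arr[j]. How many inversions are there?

Finding inversions in [1, 14, 7, 20, 10, 6, 17, 14]:

(1, 2): arr[1]=14 > arr[2]=7
(1, 4): arr[1]=14 > arr[4]=10
(1, 5): arr[1]=14 > arr[5]=6
(2, 5): arr[2]=7 > arr[5]=6
(3, 4): arr[3]=20 > arr[4]=10
(3, 5): arr[3]=20 > arr[5]=6
(3, 6): arr[3]=20 > arr[6]=17
(3, 7): arr[3]=20 > arr[7]=14
(4, 5): arr[4]=10 > arr[5]=6
(6, 7): arr[6]=17 > arr[7]=14

Total inversions: 10

The array has 10 inversion(s): (1,2), (1,4), (1,5), (2,5), (3,4), (3,5), (3,6), (3,7), (4,5), (6,7). Each pair (i,j) satisfies i < j and arr[i] > arr[j].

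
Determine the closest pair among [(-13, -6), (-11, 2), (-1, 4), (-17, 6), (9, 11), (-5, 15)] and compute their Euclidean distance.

Computing all pairwise distances among 6 points:

d((-13, -6), (-11, 2)) = 8.2462
d((-13, -6), (-1, 4)) = 15.6205
d((-13, -6), (-17, 6)) = 12.6491
d((-13, -6), (9, 11)) = 27.8029
d((-13, -6), (-5, 15)) = 22.4722
d((-11, 2), (-1, 4)) = 10.198
d((-11, 2), (-17, 6)) = 7.2111 <-- minimum
d((-11, 2), (9, 11)) = 21.9317
d((-11, 2), (-5, 15)) = 14.3178
d((-1, 4), (-17, 6)) = 16.1245
d((-1, 4), (9, 11)) = 12.2066
d((-1, 4), (-5, 15)) = 11.7047
d((-17, 6), (9, 11)) = 26.4764
d((-17, 6), (-5, 15)) = 15.0
d((9, 11), (-5, 15)) = 14.5602

Closest pair: (-11, 2) and (-17, 6) with distance 7.2111

The closest pair is (-11, 2) and (-17, 6) with Euclidean distance 7.2111. For 6 points, brute-force pairwise comparison is shown above. For large n, the divide-and-conquer algorithm (sort by x, recurse on halves, check the dividing strip) achieves O(n log n).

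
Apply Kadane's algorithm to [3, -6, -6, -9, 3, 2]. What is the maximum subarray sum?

Using Kadane's algorithm on [3, -6, -6, -9, 3, 2]:

Scanning through the array:
Position 1 (value -6): max_ending_here = -3, max_so_far = 3
Position 2 (value -6): max_ending_here = -6, max_so_far = 3
Position 3 (value -9): max_ending_here = -9, max_so_far = 3
Position 4 (value 3): max_ending_here = 3, max_so_far = 3
Position 5 (value 2): max_ending_here = 5, max_so_far = 5

Maximum subarray: [3, 2]
Maximum sum: 5

The maximum subarray is [3, 2] with sum 5. This subarray runs from index 4 to index 5.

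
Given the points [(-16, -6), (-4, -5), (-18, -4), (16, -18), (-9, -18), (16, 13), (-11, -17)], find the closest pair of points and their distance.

Computing all pairwise distances among 7 points:

d((-16, -6), (-4, -5)) = 12.0416
d((-16, -6), (-18, -4)) = 2.8284
d((-16, -6), (16, -18)) = 34.176
d((-16, -6), (-9, -18)) = 13.8924
d((-16, -6), (16, 13)) = 37.2156
d((-16, -6), (-11, -17)) = 12.083
d((-4, -5), (-18, -4)) = 14.0357
d((-4, -5), (16, -18)) = 23.8537
d((-4, -5), (-9, -18)) = 13.9284
d((-4, -5), (16, 13)) = 26.9072
d((-4, -5), (-11, -17)) = 13.8924
d((-18, -4), (16, -18)) = 36.7696
d((-18, -4), (-9, -18)) = 16.6433
d((-18, -4), (16, 13)) = 38.0132
d((-18, -4), (-11, -17)) = 14.7648
d((16, -18), (-9, -18)) = 25.0
d((16, -18), (16, 13)) = 31.0
d((16, -18), (-11, -17)) = 27.0185
d((-9, -18), (16, 13)) = 39.8246
d((-9, -18), (-11, -17)) = 2.2361 <-- minimum
d((16, 13), (-11, -17)) = 40.3609

Closest pair: (-9, -18) and (-11, -17) with distance 2.2361

The closest pair is (-9, -18) and (-11, -17) with Euclidean distance 2.2361. For 7 points, brute-force pairwise comparison is shown above. For large n, the divide-and-conquer algorithm (sort by x, recurse on halves, check the dividing strip) achieves O(n log n).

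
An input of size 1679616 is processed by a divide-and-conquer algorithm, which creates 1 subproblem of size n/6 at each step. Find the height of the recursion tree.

For divide and conquer with division factor 6:

Problem sizes at each level:
Level 0: 1679616
Level 1: 279936
Level 2: 46656
Level 3: 7776
Level 4: 1296
Level 5: 216
Level 6: 36
Level 7: 6
Level 8: 1

The root is level 0 and the size-1 base case is level 8 (the tree spans levels 0 through 8, i.e. 9 levels counting the root), so the depth is the number of divisions: log_6(1679616) = 8

The recursion tree depth is log_6(1679616) = 8. At each level, the problem size is divided by 6, so it takes 8 divisions to reduce to a base case of size 1. The algorithm makes 1 recursive call at each level.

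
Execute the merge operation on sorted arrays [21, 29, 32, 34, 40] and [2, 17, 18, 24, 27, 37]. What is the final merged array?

Merging process:

Compare 21 vs 2: take 2 from right. Merged: [2]
Compare 21 vs 17: take 17 from right. Merged: [2, 17]
Compare 21 vs 18: take 18 from right. Merged: [2, 17, 18]
Compare 21 vs 24: take 21 from left. Merged: [2, 17, 18, 21]
Compare 29 vs 24: take 24 from right. Merged: [2, 17, 18, 21, 24]
Compare 29 vs 27: take 27 from right. Merged: [2, 17, 18, 21, 24, 27]
Compare 29 vs 37: take 29 from left. Merged: [2, 17, 18, 21, 24, 27, 29]
Compare 32 vs 37: take 32 from left. Merged: [2, 17, 18, 21, 24, 27, 29, 32]
Compare 34 vs 37: take 34 from left. Merged: [2, 17, 18, 21, 24, 27, 29, 32, 34]
Compare 40 vs 37: take 37 from right. Merged: [2, 17, 18, 21, 24, 27, 29, 32, 34, 37]
Append remaining from left: [40]. Merged: [2, 17, 18, 21, 24, 27, 29, 32, 34, 37, 40]

Final merged array: [2, 17, 18, 21, 24, 27, 29, 32, 34, 37, 40]
Total comparisons: 10

The merged array is [2, 17, 18, 21, 24, 27, 29, 32, 34, 37, 40], requiring 10 comparisons. The merge step runs in O(n) time where n is the total number of elements.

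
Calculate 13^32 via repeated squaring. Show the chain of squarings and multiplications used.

Computing 13^32 by squaring (build up from 13^1; each line after the first costs one multiplication):

13^1 = 13
13^2 = (13^1)^2 = 13^2 = 169
13^4 = (13^2)^2 = 169^2 = 28561
13^8 = (13^4)^2 = 28561^2 = 815730721
13^16 = (13^8)^2 = 815730721^2 = 665416609183179841
13^32 = (13^16)^2 = 665416609183179841^2 = 442779263776840698304313192148785281

Result: 442779263776840698304313192148785281
Multiplications needed: 5 (5 lines after 13^1)

13^32 = 442779263776840698304313192148785281. Using exponentiation by squaring, this requires 5 multiplications. The key idea: if the exponent is even, square the half-power; if odd, multiply by the base once.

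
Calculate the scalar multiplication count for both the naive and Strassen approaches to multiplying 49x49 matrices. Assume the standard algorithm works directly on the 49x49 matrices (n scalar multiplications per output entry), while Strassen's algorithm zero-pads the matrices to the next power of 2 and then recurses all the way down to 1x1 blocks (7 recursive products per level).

Matrix multiplication for 49x49 matrices:

Strassen's algorithm requires power-of-2 dimensions. Pad 49x49 to 64x64 (next power of 2).

Standard algorithm: 49^3 = 117649 multiplications
Strassen's algorithm: 7^(log2(64)) = 7^6 = 117649 multiplications
Savings: 117649 - 117649 = 0 multiplications

Standard: 117649 multiplications (49^3). Strassen: 117649 multiplications (7^6, after padding to 64x64). Strassen reduces 8 recursive multiplications to 7 at each level.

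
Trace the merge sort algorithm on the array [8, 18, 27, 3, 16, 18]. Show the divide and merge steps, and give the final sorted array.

Merge sort trace:

Split: [8, 18, 27, 3, 16, 18] -> [8, 18, 27] and [3, 16, 18]
  Split: [8, 18, 27] -> [8] and [18, 27]
    Split: [18, 27] -> [18] and [27]
    Merge: [18] + [27] -> [18, 27]
  Merge: [8] + [18, 27] -> [8, 18, 27]
  Split: [3, 16, 18] -> [3] and [16, 18]
    Split: [16, 18] -> [16] and [18]
    Merge: [16] + [18] -> [16, 18]
  Merge: [3] + [16, 18] -> [3, 16, 18]
Merge: [8, 18, 27] + [3, 16, 18] -> [3, 8, 16, 18, 18, 27]

Final sorted array: [3, 8, 16, 18, 18, 27]

The merge sort proceeds by recursively splitting the array and merging sorted halves.
After all merges, the sorted array is [3, 8, 16, 18, 18, 27].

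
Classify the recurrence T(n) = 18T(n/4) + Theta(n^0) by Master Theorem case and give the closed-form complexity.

Master Theorem for T(n) = 18T(n/4) + O(n^0):

a = 18, b = 4, c = 0
log_b(a) = log_4(18) = 2.0850

Case 1: c = 0 < log_4(18) = 2.0850
T(n) = O(n^(log_4 18))

For T(n) = 18T(n/4) + O(n^0): log_4(18) = 2.0850. This is Case 1 of the Master Theorem (c < log_b(a), work dominated by leaves), giving O(n^(log_4 18)).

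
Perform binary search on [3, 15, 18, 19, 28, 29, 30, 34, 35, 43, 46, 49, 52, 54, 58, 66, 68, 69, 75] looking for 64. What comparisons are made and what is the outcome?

Binary search for 64 in [3, 15, 18, 19, 28, 29, 30, 34, 35, 43, 46, 49, 52, 54, 58, 66, 68, 69, 75]:

lo=0, hi=18, mid=9, arr[mid]=43 -> 43 < 64, search right half
lo=10, hi=18, mid=14, arr[mid]=58 -> 58 < 64, search right half
lo=15, hi=18, mid=16, arr[mid]=68 -> 68 > 64, search left half
lo=15, hi=15, mid=15, arr[mid]=66 -> 66 > 64, search left half
lo=15 > hi=14, target 64 not found

Binary search determines that 64 is not in the array after 4 comparisons. The search space was exhausted without finding the target.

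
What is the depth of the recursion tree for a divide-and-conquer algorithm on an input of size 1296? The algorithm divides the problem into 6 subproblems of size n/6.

For divide and conquer with division factor 6:

Problem sizes at each level:
Level 0: 1296
Level 1: 216
Level 2: 36
Level 3: 6
Level 4: 1

The root is level 0 and the size-1 base case is level 4 (the tree spans levels 0 through 4, i.e. 5 levels counting the root), so the depth is the number of divisions: log_6(1296) = 4

The recursion tree depth is log_6(1296) = 4. At each level, the problem size is divided by 6, so it takes 4 divisions to reduce to a base case of size 1. The algorithm makes 6 recursive calls at each level.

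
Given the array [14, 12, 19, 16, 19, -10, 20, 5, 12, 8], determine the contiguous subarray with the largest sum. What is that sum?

Using Kadane's algorithm on [14, 12, 19, 16, 19, -10, 20, 5, 12, 8]:

Scanning through the array:
Position 1 (value 12): max_ending_here = 26, max_so_far = 26
Position 2 (value 19): max_ending_here = 45, max_so_far = 45
Position 3 (value 16): max_ending_here = 61, max_so_far = 61
Position 4 (value 19): max_ending_here = 80, max_so_far = 80
Position 5 (value -10): max_ending_here = 70, max_so_far = 80
Position 6 (value 20): max_ending_here = 90, max_so_far = 90
Position 7 (value 5): max_ending_here = 95, max_so_far = 95
Position 8 (value 12): max_ending_here = 107, max_so_far = 107
Position 9 (value 8): max_ending_here = 115, max_so_far = 115

Maximum subarray: [14, 12, 19, 16, 19, -10, 20, 5, 12, 8]
Maximum sum: 115

The maximum subarray is [14, 12, 19, 16, 19, -10, 20, 5, 12, 8] with sum 115. This subarray runs from index 0 to index 9.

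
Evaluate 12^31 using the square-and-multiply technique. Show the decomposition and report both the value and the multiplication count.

Computing 12^31 by squaring (build up from 12^1; each line after the first costs one multiplication):

12^1 = 12
12^2 = (12^1)^2 = 12^2 = 144
12^3 = 12 * 12^2 = 12 * 144 = 1728
12^6 = (12^3)^2 = 1728^2 = 2985984
12^7 = 12 * 12^6 = 12 * 2985984 = 35831808
12^14 = (12^7)^2 = 35831808^2 = 1283918464548864
12^15 = 12 * 12^14 = 12 * 1283918464548864 = 15407021574586368
12^30 = (12^15)^2 = 15407021574586368^2 = 237376313799769806328950291431424
12^31 = 12 * 12^30 = 12 * 237376313799769806328950291431424 = 2848515765597237675947403497177088

Result: 2848515765597237675947403497177088
Multiplications needed: 8 (8 lines after 12^1)

12^31 = 2848515765597237675947403497177088. Using exponentiation by squaring, this requires 8 multiplications. The key idea: if the exponent is even, square the half-power; if odd, multiply by the base once.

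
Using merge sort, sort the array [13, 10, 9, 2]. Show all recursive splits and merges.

Merge sort trace:

Split: [13, 10, 9, 2] -> [13, 10] and [9, 2]
  Split: [13, 10] -> [13] and [10]
  Merge: [13] + [10] -> [10, 13]
  Split: [9, 2] -> [9] and [2]
  Merge: [9] + [2] -> [2, 9]
Merge: [10, 13] + [2, 9] -> [2, 9, 10, 13]

Final sorted array: [2, 9, 10, 13]

The merge sort proceeds by recursively splitting the array and merging sorted halves.
After all merges, the sorted array is [2, 9, 10, 13].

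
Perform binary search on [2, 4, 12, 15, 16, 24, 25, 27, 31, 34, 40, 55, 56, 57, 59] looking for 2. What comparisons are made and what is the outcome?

Binary search for 2 in [2, 4, 12, 15, 16, 24, 25, 27, 31, 34, 40, 55, 56, 57, 59]:

lo=0, hi=14, mid=7, arr[mid]=27 -> 27 > 2, search left half
lo=0, hi=6, mid=3, arr[mid]=15 -> 15 > 2, search left half
lo=0, hi=2, mid=1, arr[mid]=4 -> 4 > 2, search left half
lo=0, hi=0, mid=0, arr[mid]=2 -> Found target at index 0!

Binary search finds 2 at index 0 after 4 comparisons. The search repeatedly halves the search space by comparing with the middle element.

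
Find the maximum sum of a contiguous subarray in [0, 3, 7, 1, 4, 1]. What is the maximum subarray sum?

Using Kadane's algorithm on [0, 3, 7, 1, 4, 1]:

Scanning through the array:
Position 1 (value 3): max_ending_here = 3, max_so_far = 3
Position 2 (value 7): max_ending_here = 10, max_so_far = 10
Position 3 (value 1): max_ending_here = 11, max_so_far = 11
Position 4 (value 4): max_ending_here = 15, max_so_far = 15
Position 5 (value 1): max_ending_here = 16, max_so_far = 16

Maximum subarray: [0, 3, 7, 1, 4, 1]
Maximum sum: 16

The maximum subarray is [0, 3, 7, 1, 4, 1] with sum 16. This subarray runs from index 0 to index 5.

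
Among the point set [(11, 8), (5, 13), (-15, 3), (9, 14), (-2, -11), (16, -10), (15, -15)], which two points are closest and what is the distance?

Computing all pairwise distances among 7 points:

d((11, 8), (5, 13)) = 7.8102
d((11, 8), (-15, 3)) = 26.4764
d((11, 8), (9, 14)) = 6.3246
d((11, 8), (-2, -11)) = 23.0217
d((11, 8), (16, -10)) = 18.6815
d((11, 8), (15, -15)) = 23.3452
d((5, 13), (-15, 3)) = 22.3607
d((5, 13), (9, 14)) = 4.1231 <-- minimum
d((5, 13), (-2, -11)) = 25.0
d((5, 13), (16, -10)) = 25.4951
d((5, 13), (15, -15)) = 29.7321
d((-15, 3), (9, 14)) = 26.4008
d((-15, 3), (-2, -11)) = 19.105
d((-15, 3), (16, -10)) = 33.6155
d((-15, 3), (15, -15)) = 34.9857
d((9, 14), (-2, -11)) = 27.313
d((9, 14), (16, -10)) = 25.0
d((9, 14), (15, -15)) = 29.6142
d((-2, -11), (16, -10)) = 18.0278
d((-2, -11), (15, -15)) = 17.4642
d((16, -10), (15, -15)) = 5.099

Closest pair: (5, 13) and (9, 14) with distance 4.1231

The closest pair is (5, 13) and (9, 14) with Euclidean distance 4.1231. For 7 points, brute-force pairwise comparison is shown above. For large n, the divide-and-conquer algorithm (sort by x, recurse on halves, check the dividing strip) achieves O(n log n).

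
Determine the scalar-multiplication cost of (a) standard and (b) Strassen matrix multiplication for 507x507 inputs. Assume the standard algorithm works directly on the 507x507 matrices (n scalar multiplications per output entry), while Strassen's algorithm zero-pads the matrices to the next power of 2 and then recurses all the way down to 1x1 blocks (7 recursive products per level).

Matrix multiplication for 507x507 matrices:

Strassen's algorithm requires power-of-2 dimensions. Pad 507x507 to 512x512 (next power of 2).

Standard algorithm: 507^3 = 130323843 multiplications
Strassen's algorithm: 7^(log2(512)) = 7^9 = 40353607 multiplications
Savings: 130323843 - 40353607 = 89970236 multiplications

Standard: 130323843 multiplications (507^3). Strassen: 40353607 multiplications (7^9, after padding to 512x512). Strassen reduces 8 recursive multiplications to 7 at each level.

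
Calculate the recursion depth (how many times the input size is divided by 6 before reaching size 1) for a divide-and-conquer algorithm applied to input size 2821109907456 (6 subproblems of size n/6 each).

For divide and conquer with division factor 6:

Problem sizes at each level:
Level 0: 2821109907456
Level 1: 470184984576
Level 2: 78364164096
Level 3: 13060694016
Level 4: 2176782336
Level 5: 362797056
Level 6: 60466176
Level 7: 10077696
Level 8: 1679616
Level 9: 279936
Level 10: 46656
Level 11: 7776
Level 12: 1296
Level 13: 216
Level 14: 36
Level 15: 6
Level 16: 1

The root is level 0 and the size-1 base case is level 16 (the tree spans levels 0 through 16, i.e. 17 levels counting the root), so the depth is the number of divisions: log_6(2821109907456) = 16

The recursion tree depth is log_6(2821109907456) = 16. At each level, the problem size is divided by 6, so it takes 16 divisions to reduce to a base case of size 1. The algorithm makes 6 recursive calls at each level.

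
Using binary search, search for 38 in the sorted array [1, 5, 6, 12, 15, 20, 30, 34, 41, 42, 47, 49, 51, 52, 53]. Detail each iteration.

Binary search for 38 in [1, 5, 6, 12, 15, 20, 30, 34, 41, 42, 47, 49, 51, 52, 53]:

lo=0, hi=14, mid=7, arr[mid]=34 -> 34 < 38, search right half
lo=8, hi=14, mid=11, arr[mid]=49 -> 49 > 38, search left half
lo=8, hi=10, mid=9, arr[mid]=42 -> 42 > 38, search left half
lo=8, hi=8, mid=8, arr[mid]=41 -> 41 > 38, search left half
lo=8 > hi=7, target 38 not found

Binary search determines that 38 is not in the array after 4 comparisons. The search space was exhausted without finding the target.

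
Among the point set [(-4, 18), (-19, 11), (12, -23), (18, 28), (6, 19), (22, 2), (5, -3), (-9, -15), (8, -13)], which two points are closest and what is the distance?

Computing all pairwise distances among 9 points:

d((-4, 18), (-19, 11)) = 16.5529
d((-4, 18), (12, -23)) = 44.0114
d((-4, 18), (18, 28)) = 24.1661
d((-4, 18), (6, 19)) = 10.0499 <-- minimum
d((-4, 18), (22, 2)) = 30.5287
d((-4, 18), (5, -3)) = 22.8473
d((-4, 18), (-9, -15)) = 33.3766
d((-4, 18), (8, -13)) = 33.2415
d((-19, 11), (12, -23)) = 46.0109
d((-19, 11), (18, 28)) = 40.7185
d((-19, 11), (6, 19)) = 26.2488
d((-19, 11), (22, 2)) = 41.9762
d((-19, 11), (5, -3)) = 27.7849
d((-19, 11), (-9, -15)) = 27.8568
d((-19, 11), (8, -13)) = 36.1248
d((12, -23), (18, 28)) = 51.3517
d((12, -23), (6, 19)) = 42.4264
d((12, -23), (22, 2)) = 26.9258
d((12, -23), (5, -3)) = 21.1896
d((12, -23), (-9, -15)) = 22.4722
d((12, -23), (8, -13)) = 10.7703
d((18, 28), (6, 19)) = 15.0
d((18, 28), (22, 2)) = 26.3059
d((18, 28), (5, -3)) = 33.6155
d((18, 28), (-9, -15)) = 50.774
d((18, 28), (8, -13)) = 42.2019
d((6, 19), (22, 2)) = 23.3452
d((6, 19), (5, -3)) = 22.0227
d((6, 19), (-9, -15)) = 37.1618
d((6, 19), (8, -13)) = 32.0624
d((22, 2), (5, -3)) = 17.72
d((22, 2), (-9, -15)) = 35.3553
d((22, 2), (8, -13)) = 20.5183
d((5, -3), (-9, -15)) = 18.4391
d((5, -3), (8, -13)) = 10.4403
d((-9, -15), (8, -13)) = 17.1172

Closest pair: (-4, 18) and (6, 19) with distance 10.0499

The closest pair is (-4, 18) and (6, 19) with Euclidean distance 10.0499. For 9 points, brute-force pairwise comparison is shown above. For large n, the divide-and-conquer algorithm (sort by x, recurse on halves, check the dividing strip) achieves O(n log n).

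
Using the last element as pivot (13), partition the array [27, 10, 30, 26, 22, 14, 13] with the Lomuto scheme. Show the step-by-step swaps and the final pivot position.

Lomuto partition with pivot = 13:

Initial array: [27, 10, 30, 26, 22, 14, 13]

arr[0]=27 > 13: no swap
arr[1]=10 <= 13: swap with position 0, array becomes [10, 27, 30, 26, 22, 14, 13]
arr[2]=30 > 13: no swap
arr[3]=26 > 13: no swap
arr[4]=22 > 13: no swap
arr[5]=14 > 13: no swap

Place pivot at position 1: [10, 13, 30, 26, 22, 14, 27]
Pivot position: 1

After partitioning with pivot 13, the array becomes [10, 13, 30, 26, 22, 14, 27]. The pivot is placed at index 1. All elements to the left of the pivot are <= 13, and all elements to the right are > 13.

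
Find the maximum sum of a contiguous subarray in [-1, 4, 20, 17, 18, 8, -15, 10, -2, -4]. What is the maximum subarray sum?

Using Kadane's algorithm on [-1, 4, 20, 17, 18, 8, -15, 10, -2, -4]:

Scanning through the array:
Position 1 (value 4): max_ending_here = 4, max_so_far = 4
Position 2 (value 20): max_ending_here = 24, max_so_far = 24
Position 3 (value 17): max_ending_here = 41, max_so_far = 41
Position 4 (value 18): max_ending_here = 59, max_so_far = 59
Position 5 (value 8): max_ending_here = 67, max_so_far = 67
Position 6 (value -15): max_ending_here = 52, max_so_far = 67
Position 7 (value 10): max_ending_here = 62, max_so_far = 67
Position 8 (value -2): max_ending_here = 60, max_so_far = 67
Position 9 (value -4): max_ending_here = 56, max_so_far = 67

Maximum subarray: [4, 20, 17, 18, 8]
Maximum sum: 67

The maximum subarray is [4, 20, 17, 18, 8] with sum 67. This subarray runs from index 1 to index 5.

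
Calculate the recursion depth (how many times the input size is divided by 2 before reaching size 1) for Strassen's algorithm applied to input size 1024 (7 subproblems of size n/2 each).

For divide and conquer with division factor 2:

Problem sizes at each level:
Level 0: 1024
Level 1: 512
Level 2: 256
Level 3: 128
Level 4: 64
Level 5: 32
Level 6: 16
Level 7: 8
Level 8: 4
Level 9: 2
Level 10: 1

The root is level 0 and the size-1 base case is level 10 (the tree spans levels 0 through 10, i.e. 11 levels counting the root), so the depth is the number of divisions: log_2(1024) = 10

The recursion tree depth is log_2(1024) = 10. At each level, the problem size is divided by 2, so it takes 10 divisions to reduce to a base case of size 1. The algorithm makes 7 recursive calls at each level.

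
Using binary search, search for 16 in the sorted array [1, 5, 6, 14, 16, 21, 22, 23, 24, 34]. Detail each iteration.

Binary search for 16 in [1, 5, 6, 14, 16, 21, 22, 23, 24, 34]:

lo=0, hi=9, mid=4, arr[mid]=16 -> Found target at index 4!

Binary search finds 16 at index 4 after 1 comparisons. The search repeatedly halves the search space by comparing with the middle element.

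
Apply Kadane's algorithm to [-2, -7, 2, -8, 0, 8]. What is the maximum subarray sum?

Using Kadane's algorithm on [-2, -7, 2, -8, 0, 8]:

Scanning through the array:
Position 1 (value -7): max_ending_here = -7, max_so_far = -2
Position 2 (value 2): max_ending_here = 2, max_so_far = 2
Position 3 (value -8): max_ending_here = -6, max_so_far = 2
Position 4 (value 0): max_ending_here = 0, max_so_far = 2
Position 5 (value 8): max_ending_here = 8, max_so_far = 8

Maximum subarray: [0, 8]
Maximum sum: 8

The maximum subarray is [0, 8] with sum 8. This subarray runs from index 4 to index 5.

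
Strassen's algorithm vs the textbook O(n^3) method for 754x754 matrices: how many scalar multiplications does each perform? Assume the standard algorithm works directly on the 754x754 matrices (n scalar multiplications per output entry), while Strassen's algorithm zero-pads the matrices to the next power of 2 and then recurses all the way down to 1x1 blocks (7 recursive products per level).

Matrix multiplication for 754x754 matrices:

Strassen's algorithm requires power-of-2 dimensions. Pad 754x754 to 1024x1024 (next power of 2).

Standard algorithm: 754^3 = 428661064 multiplications
Strassen's algorithm: 7^(log2(1024)) = 7^10 = 282475249 multiplications
Savings: 428661064 - 282475249 = 146185815 multiplications

Standard: 428661064 multiplications (754^3). Strassen: 282475249 multiplications (7^10, after padding to 1024x1024). Strassen reduces 8 recursive multiplications to 7 at each level.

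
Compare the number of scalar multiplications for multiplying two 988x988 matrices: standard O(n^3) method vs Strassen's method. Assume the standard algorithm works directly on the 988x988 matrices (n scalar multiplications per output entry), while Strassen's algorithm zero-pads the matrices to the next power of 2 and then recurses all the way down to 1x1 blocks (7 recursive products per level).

Matrix multiplication for 988x988 matrices:

Strassen's algorithm requires power-of-2 dimensions. Pad 988x988 to 1024x1024 (next power of 2).

Standard algorithm: 988^3 = 964430272 multiplications
Strassen's algorithm: 7^(log2(1024)) = 7^10 = 282475249 multiplications
Savings: 964430272 - 282475249 = 681955023 multiplications

Standard: 964430272 multiplications (988^3). Strassen: 282475249 multiplications (7^10, after padding to 1024x1024). Strassen reduces 8 recursive multiplications to 7 at each level.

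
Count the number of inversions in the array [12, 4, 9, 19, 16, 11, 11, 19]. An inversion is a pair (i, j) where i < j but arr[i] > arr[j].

Finding inversions in [12, 4, 9, 19, 16, 11, 11, 19]:

(0, 1): arr[0]=12 > arr[1]=4
(0, 2): arr[0]=12 > arr[2]=9
(0, 5): arr[0]=12 > arr[5]=11
(0, 6): arr[0]=12 > arr[6]=11
(3, 4): arr[3]=19 > arr[4]=16
(3, 5): arr[3]=19 > arr[5]=11
(3, 6): arr[3]=19 > arr[6]=11
(4, 5): arr[4]=16 > arr[5]=11
(4, 6): arr[4]=16 > arr[6]=11

Total inversions: 9

The array has 9 inversion(s): (0,1), (0,2), (0,5), (0,6), (3,4), (3,5), (3,6), (4,5), (4,6). Each pair (i,j) satisfies i < j and arr[i] > arr[j].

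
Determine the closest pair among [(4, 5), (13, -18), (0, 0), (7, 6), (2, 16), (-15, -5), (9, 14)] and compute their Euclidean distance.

Computing all pairwise distances among 7 points:

d((4, 5), (13, -18)) = 24.6982
d((4, 5), (0, 0)) = 6.4031
d((4, 5), (7, 6)) = 3.1623 <-- minimum
d((4, 5), (2, 16)) = 11.1803
d((4, 5), (-15, -5)) = 21.4709
d((4, 5), (9, 14)) = 10.2956
d((13, -18), (0, 0)) = 22.2036
d((13, -18), (7, 6)) = 24.7386
d((13, -18), (2, 16)) = 35.7351
d((13, -18), (-15, -5)) = 30.8707
d((13, -18), (9, 14)) = 32.249
d((0, 0), (7, 6)) = 9.2195
d((0, 0), (2, 16)) = 16.1245
d((0, 0), (-15, -5)) = 15.8114
d((0, 0), (9, 14)) = 16.6433
d((7, 6), (2, 16)) = 11.1803
d((7, 6), (-15, -5)) = 24.5967
d((7, 6), (9, 14)) = 8.2462
d((2, 16), (-15, -5)) = 27.0185
d((2, 16), (9, 14)) = 7.2801
d((-15, -5), (9, 14)) = 30.6105

Closest pair: (4, 5) and (7, 6) with distance 3.1623

The closest pair is (4, 5) and (7, 6) with Euclidean distance 3.1623. For 7 points, brute-force pairwise comparison is shown above. For large n, the divide-and-conquer algorithm (sort by x, recurse on halves, check the dividing strip) achieves O(n log n).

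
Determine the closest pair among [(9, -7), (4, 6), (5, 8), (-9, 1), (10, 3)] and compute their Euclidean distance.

Computing all pairwise distances among 5 points:

d((9, -7), (4, 6)) = 13.9284
d((9, -7), (5, 8)) = 15.5242
d((9, -7), (-9, 1)) = 19.6977
d((9, -7), (10, 3)) = 10.0499
d((4, 6), (5, 8)) = 2.2361 <-- minimum
d((4, 6), (-9, 1)) = 13.9284
d((4, 6), (10, 3)) = 6.7082
d((5, 8), (-9, 1)) = 15.6525
d((5, 8), (10, 3)) = 7.0711
d((-9, 1), (10, 3)) = 19.105

Closest pair: (4, 6) and (5, 8) with distance 2.2361

The closest pair is (4, 6) and (5, 8) with Euclidean distance 2.2361. For 5 points, brute-force pairwise comparison is shown above. For large n, the divide-and-conquer algorithm (sort by x, recurse on halves, check the dividing strip) achieves O(n log n).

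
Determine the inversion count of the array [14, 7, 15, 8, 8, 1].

Finding inversions in [14, 7, 15, 8, 8, 1]:

(0, 1): arr[0]=14 > arr[1]=7
(0, 3): arr[0]=14 > arr[3]=8
(0, 4): arr[0]=14 > arr[4]=8
(0, 5): arr[0]=14 > arr[5]=1
(1, 5): arr[1]=7 > arr[5]=1
(2, 3): arr[2]=15 > arr[3]=8
(2, 4): arr[2]=15 > arr[4]=8
(2, 5): arr[2]=15 > arr[5]=1
(3, 5): arr[3]=8 > arr[5]=1
(4, 5): arr[4]=8 > arr[5]=1

Total inversions: 10

The array has 10 inversion(s): (0,1), (0,3), (0,4), (0,5), (1,5), (2,3), (2,4), (2,5), (3,5), (4,5). Each pair (i,j) satisfies i < j and arr[i] > arr[j].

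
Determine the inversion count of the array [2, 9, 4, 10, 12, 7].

Finding inversions in [2, 9, 4, 10, 12, 7]:

(1, 2): arr[1]=9 > arr[2]=4
(1, 5): arr[1]=9 > arr[5]=7
(3, 5): arr[3]=10 > arr[5]=7
(4, 5): arr[4]=12 > arr[5]=7

Total inversions: 4

The array has 4 inversion(s): (1,2), (1,5), (3,5), (4,5). Each pair (i,j) satisfies i < j and arr[i] > arr[j].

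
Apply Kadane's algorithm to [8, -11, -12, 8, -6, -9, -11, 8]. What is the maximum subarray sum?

Using Kadane's algorithm on [8, -11, -12, 8, -6, -9, -11, 8]:

Scanning through the array:
Position 1 (value -11): max_ending_here = -3, max_so_far = 8
Position 2 (value -12): max_ending_here = -12, max_so_far = 8
Position 3 (value 8): max_ending_here = 8, max_so_far = 8
Position 4 (value -6): max_ending_here = 2, max_so_far = 8
Position 5 (value -9): max_ending_here = -7, max_so_far = 8
Position 6 (value -11): max_ending_here = -11, max_so_far = 8
Position 7 (value 8): max_ending_here = 8, max_so_far = 8

Maximum subarray: [8]
Maximum sum: 8

The maximum subarray is [8] with sum 8. This subarray runs from index 0 to index 0.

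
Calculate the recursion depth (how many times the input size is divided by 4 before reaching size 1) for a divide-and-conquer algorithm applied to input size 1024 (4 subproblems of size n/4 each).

For divide and conquer with division factor 4:

Problem sizes at each level:
Level 0: 1024
Level 1: 256
Level 2: 64
Level 3: 16
Level 4: 4
Level 5: 1

The root is level 0 and the size-1 base case is level 5 (the tree spans levels 0 through 5, i.e. 6 levels counting the root), so the depth is the number of divisions: log_4(1024) = 5

The recursion tree depth is log_4(1024) = 5. At each level, the problem size is divided by 4, so it takes 5 divisions to reduce to a base case of size 1. The algorithm makes 4 recursive calls at each level.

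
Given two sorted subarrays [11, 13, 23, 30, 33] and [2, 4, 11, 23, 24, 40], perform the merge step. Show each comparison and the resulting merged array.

Merging process:

Compare 11 vs 2: take 2 from right. Merged: [2]
Compare 11 vs 4: take 4 from right. Merged: [2, 4]
Compare 11 vs 11: take 11 from left. Merged: [2, 4, 11]
Compare 13 vs 11: take 11 from right. Merged: [2, 4, 11, 11]
Compare 13 vs 23: take 13 from left. Merged: [2, 4, 11, 11, 13]
Compare 23 vs 23: take 23 from left. Merged: [2, 4, 11, 11, 13, 23]
Compare 30 vs 23: take 23 from right. Merged: [2, 4, 11, 11, 13, 23, 23]
Compare 30 vs 24: take 24 from right. Merged: [2, 4, 11, 11, 13, 23, 23, 24]
Compare 30 vs 40: take 30 from left. Merged: [2, 4, 11, 11, 13, 23, 23, 24, 30]
Compare 33 vs 40: take 33 from left. Merged: [2, 4, 11, 11, 13, 23, 23, 24, 30, 33]
Append remaining from right: [40]. Merged: [2, 4, 11, 11, 13, 23, 23, 24, 30, 33, 40]

Final merged array: [2, 4, 11, 11, 13, 23, 23, 24, 30, 33, 40]
Total comparisons: 10

The merged array is [2, 4, 11, 11, 13, 23, 23, 24, 30, 33, 40], requiring 10 comparisons. The merge step runs in O(n) time where n is the total number of elements.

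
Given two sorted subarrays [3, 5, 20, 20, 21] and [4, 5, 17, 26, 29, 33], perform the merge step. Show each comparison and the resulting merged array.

Merging process:

Compare 3 vs 4: take 3 from left. Merged: [3]
Compare 5 vs 4: take 4 from right. Merged: [3, 4]
Compare 5 vs 5: take 5 from left. Merged: [3, 4, 5]
Compare 20 vs 5: take 5 from right. Merged: [3, 4, 5, 5]
Compare 20 vs 17: take 17 from right. Merged: [3, 4, 5, 5, 17]
Compare 20 vs 26: take 20 from left. Merged: [3, 4, 5, 5, 17, 20]
Compare 20 vs 26: take 20 from left. Merged: [3, 4, 5, 5, 17, 20, 20]
Compare 21 vs 26: take 21 from left. Merged: [3, 4, 5, 5, 17, 20, 20, 21]
Append remaining from right: [26, 29, 33]. Merged: [3, 4, 5, 5, 17, 20, 20, 21, 26, 29, 33]

Final merged array: [3, 4, 5, 5, 17, 20, 20, 21, 26, 29, 33]
Total comparisons: 8

The merged array is [3, 4, 5, 5, 17, 20, 20, 21, 26, 29, 33], requiring 8 comparisons. The merge step runs in O(n) time where n is the total number of elements.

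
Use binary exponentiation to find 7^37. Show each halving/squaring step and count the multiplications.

Computing 7^37 by squaring (build up from 7^1; each line after the first costs one multiplication):

7^1 = 7
7^2 = (7^1)^2 = 7^2 = 49
7^4 = (7^2)^2 = 49^2 = 2401
7^8 = (7^4)^2 = 2401^2 = 5764801
7^9 = 7 * 7^8 = 7 * 5764801 = 40353607
7^18 = (7^9)^2 = 40353607^2 = 1628413597910449
7^36 = (7^18)^2 = 1628413597910449^2 = 2651730845859653471779023381601
7^37 = 7 * 7^36 = 7 * 2651730845859653471779023381601 = 18562115921017574302453163671207

Result: 18562115921017574302453163671207
Multiplications needed: 7 (7 lines after 7^1)

7^37 = 18562115921017574302453163671207. Using exponentiation by squaring, this requires 7 multiplications. The key idea: if the exponent is even, square the half-power; if odd, multiply by the base once.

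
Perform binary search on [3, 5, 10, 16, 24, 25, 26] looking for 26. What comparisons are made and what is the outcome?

Binary search for 26 in [3, 5, 10, 16, 24, 25, 26]:

lo=0, hi=6, mid=3, arr[mid]=16 -> 16 < 26, search right half
lo=4, hi=6, mid=5, arr[mid]=25 -> 25 < 26, search right half
lo=6, hi=6, mid=6, arr[mid]=26 -> Found target at index 6!

Binary search finds 26 at index 6 after 3 comparisons. The search repeatedly halves the search space by comparing with the middle element.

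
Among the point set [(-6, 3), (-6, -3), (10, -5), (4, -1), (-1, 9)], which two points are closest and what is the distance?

Computing all pairwise distances among 5 points:

d((-6, 3), (-6, -3)) = 6.0 <-- minimum
d((-6, 3), (10, -5)) = 17.8885
d((-6, 3), (4, -1)) = 10.7703
d((-6, 3), (-1, 9)) = 7.8102
d((-6, -3), (10, -5)) = 16.1245
d((-6, -3), (4, -1)) = 10.198
d((-6, -3), (-1, 9)) = 13.0
d((10, -5), (4, -1)) = 7.2111
d((10, -5), (-1, 9)) = 17.8045
d((4, -1), (-1, 9)) = 11.1803

Closest pair: (-6, 3) and (-6, -3) with distance 6.0

The closest pair is (-6, 3) and (-6, -3) with Euclidean distance 6.0. For 5 points, brute-force pairwise comparison is shown above. For large n, the divide-and-conquer algorithm (sort by x, recurse on halves, check the dividing strip) achieves O(n log n).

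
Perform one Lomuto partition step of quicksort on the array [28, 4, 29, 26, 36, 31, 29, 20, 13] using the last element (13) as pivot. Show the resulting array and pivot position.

Lomuto partition with pivot = 13:

Initial array: [28, 4, 29, 26, 36, 31, 29, 20, 13]

arr[0]=28 > 13: no swap
arr[1]=4 <= 13: swap with position 0, array becomes [4, 28, 29, 26, 36, 31, 29, 20, 13]
arr[2]=29 > 13: no swap
arr[3]=26 > 13: no swap
arr[4]=36 > 13: no swap
arr[5]=31 > 13: no swap
arr[6]=29 > 13: no swap
arr[7]=20 > 13: no swap

Place pivot at position 1: [4, 13, 29, 26, 36, 31, 29, 20, 28]
Pivot position: 1

After partitioning with pivot 13, the array becomes [4, 13, 29, 26, 36, 31, 29, 20, 28]. The pivot is placed at index 1. All elements to the left of the pivot are <= 13, and all elements to the right are > 13.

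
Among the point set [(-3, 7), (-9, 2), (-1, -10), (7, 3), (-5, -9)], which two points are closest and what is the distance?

Computing all pairwise distances among 5 points:

d((-3, 7), (-9, 2)) = 7.8102
d((-3, 7), (-1, -10)) = 17.1172
d((-3, 7), (7, 3)) = 10.7703
d((-3, 7), (-5, -9)) = 16.1245
d((-9, 2), (-1, -10)) = 14.4222
d((-9, 2), (7, 3)) = 16.0312
d((-9, 2), (-5, -9)) = 11.7047
d((-1, -10), (7, 3)) = 15.2643
d((-1, -10), (-5, -9)) = 4.1231 <-- minimum
d((7, 3), (-5, -9)) = 16.9706

Closest pair: (-1, -10) and (-5, -9) with distance 4.1231

The closest pair is (-1, -10) and (-5, -9) with Euclidean distance 4.1231. For 5 points, brute-force pairwise comparison is shown above. For large n, the divide-and-conquer algorithm (sort by x, recurse on halves, check the dividing strip) achieves O(n log n).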